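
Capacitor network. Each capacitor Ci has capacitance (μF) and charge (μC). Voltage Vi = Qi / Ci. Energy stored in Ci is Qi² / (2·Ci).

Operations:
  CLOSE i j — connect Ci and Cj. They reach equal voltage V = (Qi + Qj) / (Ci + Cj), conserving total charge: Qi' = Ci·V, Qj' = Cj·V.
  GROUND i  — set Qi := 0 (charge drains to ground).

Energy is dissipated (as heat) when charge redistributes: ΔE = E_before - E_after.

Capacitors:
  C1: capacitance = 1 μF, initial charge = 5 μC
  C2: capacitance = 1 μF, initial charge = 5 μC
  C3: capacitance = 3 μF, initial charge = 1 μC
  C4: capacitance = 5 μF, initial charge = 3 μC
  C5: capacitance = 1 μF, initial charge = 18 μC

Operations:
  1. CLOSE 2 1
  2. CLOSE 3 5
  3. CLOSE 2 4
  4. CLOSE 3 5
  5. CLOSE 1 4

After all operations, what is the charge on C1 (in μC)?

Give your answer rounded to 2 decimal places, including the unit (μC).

Answer: 1.94 μC

Derivation:
Initial: C1(1μF, Q=5μC, V=5.00V), C2(1μF, Q=5μC, V=5.00V), C3(3μF, Q=1μC, V=0.33V), C4(5μF, Q=3μC, V=0.60V), C5(1μF, Q=18μC, V=18.00V)
Op 1: CLOSE 2-1: Q_total=10.00, C_total=2.00, V=5.00; Q2=5.00, Q1=5.00; dissipated=0.000
Op 2: CLOSE 3-5: Q_total=19.00, C_total=4.00, V=4.75; Q3=14.25, Q5=4.75; dissipated=117.042
Op 3: CLOSE 2-4: Q_total=8.00, C_total=6.00, V=1.33; Q2=1.33, Q4=6.67; dissipated=8.067
Op 4: CLOSE 3-5: Q_total=19.00, C_total=4.00, V=4.75; Q3=14.25, Q5=4.75; dissipated=0.000
Op 5: CLOSE 1-4: Q_total=11.67, C_total=6.00, V=1.94; Q1=1.94, Q4=9.72; dissipated=5.602
Final charges: Q1=1.94, Q2=1.33, Q3=14.25, Q4=9.72, Q5=4.75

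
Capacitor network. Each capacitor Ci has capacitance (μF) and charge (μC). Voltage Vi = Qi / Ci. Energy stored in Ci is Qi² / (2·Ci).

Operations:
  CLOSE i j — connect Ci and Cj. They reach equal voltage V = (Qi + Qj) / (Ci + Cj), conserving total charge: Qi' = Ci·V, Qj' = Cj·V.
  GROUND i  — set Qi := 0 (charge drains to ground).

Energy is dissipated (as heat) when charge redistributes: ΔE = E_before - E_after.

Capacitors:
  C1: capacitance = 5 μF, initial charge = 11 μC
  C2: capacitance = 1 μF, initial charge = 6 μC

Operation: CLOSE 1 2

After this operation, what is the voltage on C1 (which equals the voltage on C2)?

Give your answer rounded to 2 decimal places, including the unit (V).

Answer: 2.83 V

Derivation:
Initial: C1(5μF, Q=11μC, V=2.20V), C2(1μF, Q=6μC, V=6.00V)
Op 1: CLOSE 1-2: Q_total=17.00, C_total=6.00, V=2.83; Q1=14.17, Q2=2.83; dissipated=6.017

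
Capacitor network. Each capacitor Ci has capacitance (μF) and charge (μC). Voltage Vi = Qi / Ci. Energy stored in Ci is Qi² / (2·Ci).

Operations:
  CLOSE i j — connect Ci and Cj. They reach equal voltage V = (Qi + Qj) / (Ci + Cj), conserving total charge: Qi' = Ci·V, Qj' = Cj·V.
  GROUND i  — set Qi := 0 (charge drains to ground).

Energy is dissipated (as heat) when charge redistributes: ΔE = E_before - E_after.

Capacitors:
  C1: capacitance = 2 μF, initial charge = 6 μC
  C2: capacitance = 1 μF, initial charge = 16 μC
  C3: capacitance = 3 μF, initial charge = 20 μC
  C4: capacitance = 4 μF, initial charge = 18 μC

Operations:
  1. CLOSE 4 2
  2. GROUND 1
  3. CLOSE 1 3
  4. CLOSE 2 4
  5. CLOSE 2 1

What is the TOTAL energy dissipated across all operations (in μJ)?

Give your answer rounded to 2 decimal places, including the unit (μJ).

Answer: 91.18 μJ

Derivation:
Initial: C1(2μF, Q=6μC, V=3.00V), C2(1μF, Q=16μC, V=16.00V), C3(3μF, Q=20μC, V=6.67V), C4(4μF, Q=18μC, V=4.50V)
Op 1: CLOSE 4-2: Q_total=34.00, C_total=5.00, V=6.80; Q4=27.20, Q2=6.80; dissipated=52.900
Op 2: GROUND 1: Q1=0; energy lost=9.000
Op 3: CLOSE 1-3: Q_total=20.00, C_total=5.00, V=4.00; Q1=8.00, Q3=12.00; dissipated=26.667
Op 4: CLOSE 2-4: Q_total=34.00, C_total=5.00, V=6.80; Q2=6.80, Q4=27.20; dissipated=0.000
Op 5: CLOSE 2-1: Q_total=14.80, C_total=3.00, V=4.93; Q2=4.93, Q1=9.87; dissipated=2.613
Total dissipated: 91.180 μJ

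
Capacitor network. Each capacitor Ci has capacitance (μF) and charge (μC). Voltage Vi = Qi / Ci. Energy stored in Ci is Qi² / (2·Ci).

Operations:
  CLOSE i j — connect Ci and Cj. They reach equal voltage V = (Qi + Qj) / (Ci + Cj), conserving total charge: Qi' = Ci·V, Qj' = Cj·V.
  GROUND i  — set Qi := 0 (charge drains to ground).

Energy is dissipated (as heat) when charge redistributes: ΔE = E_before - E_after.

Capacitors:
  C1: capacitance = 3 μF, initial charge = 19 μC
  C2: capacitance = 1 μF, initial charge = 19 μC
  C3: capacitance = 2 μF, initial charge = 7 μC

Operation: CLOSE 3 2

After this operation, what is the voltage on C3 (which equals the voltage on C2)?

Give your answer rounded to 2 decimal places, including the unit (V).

Answer: 8.67 V

Derivation:
Initial: C1(3μF, Q=19μC, V=6.33V), C2(1μF, Q=19μC, V=19.00V), C3(2μF, Q=7μC, V=3.50V)
Op 1: CLOSE 3-2: Q_total=26.00, C_total=3.00, V=8.67; Q3=17.33, Q2=8.67; dissipated=80.083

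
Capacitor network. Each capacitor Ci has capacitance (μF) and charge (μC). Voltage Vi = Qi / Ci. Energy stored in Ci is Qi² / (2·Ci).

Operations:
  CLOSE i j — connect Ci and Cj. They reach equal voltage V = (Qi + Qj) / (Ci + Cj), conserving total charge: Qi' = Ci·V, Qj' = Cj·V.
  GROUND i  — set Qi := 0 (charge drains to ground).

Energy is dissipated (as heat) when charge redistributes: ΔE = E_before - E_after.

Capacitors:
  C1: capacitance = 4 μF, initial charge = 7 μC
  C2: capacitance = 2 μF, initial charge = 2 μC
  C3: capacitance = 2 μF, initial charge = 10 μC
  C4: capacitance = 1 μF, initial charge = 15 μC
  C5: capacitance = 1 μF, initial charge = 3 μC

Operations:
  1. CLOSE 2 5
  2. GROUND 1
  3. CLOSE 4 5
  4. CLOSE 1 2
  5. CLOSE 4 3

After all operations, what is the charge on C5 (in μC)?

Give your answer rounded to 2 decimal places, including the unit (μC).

Initial: C1(4μF, Q=7μC, V=1.75V), C2(2μF, Q=2μC, V=1.00V), C3(2μF, Q=10μC, V=5.00V), C4(1μF, Q=15μC, V=15.00V), C5(1μF, Q=3μC, V=3.00V)
Op 1: CLOSE 2-5: Q_total=5.00, C_total=3.00, V=1.67; Q2=3.33, Q5=1.67; dissipated=1.333
Op 2: GROUND 1: Q1=0; energy lost=6.125
Op 3: CLOSE 4-5: Q_total=16.67, C_total=2.00, V=8.33; Q4=8.33, Q5=8.33; dissipated=44.444
Op 4: CLOSE 1-2: Q_total=3.33, C_total=6.00, V=0.56; Q1=2.22, Q2=1.11; dissipated=1.852
Op 5: CLOSE 4-3: Q_total=18.33, C_total=3.00, V=6.11; Q4=6.11, Q3=12.22; dissipated=3.704
Final charges: Q1=2.22, Q2=1.11, Q3=12.22, Q4=6.11, Q5=8.33

Answer: 8.33 μC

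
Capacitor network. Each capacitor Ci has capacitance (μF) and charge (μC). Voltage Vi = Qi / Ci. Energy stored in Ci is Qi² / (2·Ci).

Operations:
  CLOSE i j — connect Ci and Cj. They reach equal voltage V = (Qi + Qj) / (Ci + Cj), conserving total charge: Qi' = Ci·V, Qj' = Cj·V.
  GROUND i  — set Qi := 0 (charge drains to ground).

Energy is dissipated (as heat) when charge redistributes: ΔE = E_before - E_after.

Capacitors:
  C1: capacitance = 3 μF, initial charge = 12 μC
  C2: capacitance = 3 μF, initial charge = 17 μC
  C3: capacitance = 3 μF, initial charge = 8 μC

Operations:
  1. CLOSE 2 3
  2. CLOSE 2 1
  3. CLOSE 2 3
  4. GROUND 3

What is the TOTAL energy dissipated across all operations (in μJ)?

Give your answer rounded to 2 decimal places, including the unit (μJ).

Answer: 32.30 μJ

Derivation:
Initial: C1(3μF, Q=12μC, V=4.00V), C2(3μF, Q=17μC, V=5.67V), C3(3μF, Q=8μC, V=2.67V)
Op 1: CLOSE 2-3: Q_total=25.00, C_total=6.00, V=4.17; Q2=12.50, Q3=12.50; dissipated=6.750
Op 2: CLOSE 2-1: Q_total=24.50, C_total=6.00, V=4.08; Q2=12.25, Q1=12.25; dissipated=0.021
Op 3: CLOSE 2-3: Q_total=24.75, C_total=6.00, V=4.12; Q2=12.38, Q3=12.38; dissipated=0.005
Op 4: GROUND 3: Q3=0; energy lost=25.523
Total dissipated: 32.299 μJ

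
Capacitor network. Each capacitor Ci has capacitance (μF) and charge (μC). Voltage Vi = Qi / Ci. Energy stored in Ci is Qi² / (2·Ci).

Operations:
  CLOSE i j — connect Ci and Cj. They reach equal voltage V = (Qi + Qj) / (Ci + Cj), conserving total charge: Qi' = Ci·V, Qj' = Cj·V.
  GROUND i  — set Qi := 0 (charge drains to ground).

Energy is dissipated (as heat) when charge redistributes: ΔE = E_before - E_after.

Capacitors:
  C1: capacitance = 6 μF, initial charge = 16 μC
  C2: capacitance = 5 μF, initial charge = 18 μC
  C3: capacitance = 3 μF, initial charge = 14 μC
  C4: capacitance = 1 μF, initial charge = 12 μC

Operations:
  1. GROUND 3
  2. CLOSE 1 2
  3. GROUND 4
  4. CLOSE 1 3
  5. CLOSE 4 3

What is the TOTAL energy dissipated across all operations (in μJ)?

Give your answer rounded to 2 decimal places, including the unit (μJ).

Answer: 117.00 μJ

Derivation:
Initial: C1(6μF, Q=16μC, V=2.67V), C2(5μF, Q=18μC, V=3.60V), C3(3μF, Q=14μC, V=4.67V), C4(1μF, Q=12μC, V=12.00V)
Op 1: GROUND 3: Q3=0; energy lost=32.667
Op 2: CLOSE 1-2: Q_total=34.00, C_total=11.00, V=3.09; Q1=18.55, Q2=15.45; dissipated=1.188
Op 3: GROUND 4: Q4=0; energy lost=72.000
Op 4: CLOSE 1-3: Q_total=18.55, C_total=9.00, V=2.06; Q1=12.36, Q3=6.18; dissipated=9.554
Op 5: CLOSE 4-3: Q_total=6.18, C_total=4.00, V=1.55; Q4=1.55, Q3=4.64; dissipated=1.592
Total dissipated: 117.001 μJ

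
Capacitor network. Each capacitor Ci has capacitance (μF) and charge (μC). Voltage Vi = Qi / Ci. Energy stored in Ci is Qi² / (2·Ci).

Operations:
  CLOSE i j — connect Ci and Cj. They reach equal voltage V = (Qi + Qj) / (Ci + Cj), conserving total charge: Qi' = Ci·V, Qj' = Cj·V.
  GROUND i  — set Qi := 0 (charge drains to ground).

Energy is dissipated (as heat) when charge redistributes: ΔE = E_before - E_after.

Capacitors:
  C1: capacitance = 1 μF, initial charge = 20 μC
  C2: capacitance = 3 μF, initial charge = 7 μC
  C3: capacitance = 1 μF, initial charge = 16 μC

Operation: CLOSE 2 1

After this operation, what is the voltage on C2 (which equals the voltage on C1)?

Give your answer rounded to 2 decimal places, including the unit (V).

Answer: 6.75 V

Derivation:
Initial: C1(1μF, Q=20μC, V=20.00V), C2(3μF, Q=7μC, V=2.33V), C3(1μF, Q=16μC, V=16.00V)
Op 1: CLOSE 2-1: Q_total=27.00, C_total=4.00, V=6.75; Q2=20.25, Q1=6.75; dissipated=117.042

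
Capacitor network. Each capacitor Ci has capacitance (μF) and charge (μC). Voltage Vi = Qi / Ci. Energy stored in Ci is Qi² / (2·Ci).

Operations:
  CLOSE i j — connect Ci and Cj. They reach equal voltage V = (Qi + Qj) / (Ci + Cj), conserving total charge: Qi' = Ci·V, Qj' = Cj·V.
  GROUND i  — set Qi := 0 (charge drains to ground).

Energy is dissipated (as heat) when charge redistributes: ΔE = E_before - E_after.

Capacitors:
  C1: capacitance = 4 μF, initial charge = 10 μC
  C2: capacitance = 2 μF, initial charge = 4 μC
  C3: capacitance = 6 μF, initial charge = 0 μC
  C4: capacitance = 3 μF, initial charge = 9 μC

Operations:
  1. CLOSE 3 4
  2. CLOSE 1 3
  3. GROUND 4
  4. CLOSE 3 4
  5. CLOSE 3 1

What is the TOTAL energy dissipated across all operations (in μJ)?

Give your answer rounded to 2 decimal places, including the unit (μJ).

Initial: C1(4μF, Q=10μC, V=2.50V), C2(2μF, Q=4μC, V=2.00V), C3(6μF, Q=0μC, V=0.00V), C4(3μF, Q=9μC, V=3.00V)
Op 1: CLOSE 3-4: Q_total=9.00, C_total=9.00, V=1.00; Q3=6.00, Q4=3.00; dissipated=9.000
Op 2: CLOSE 1-3: Q_total=16.00, C_total=10.00, V=1.60; Q1=6.40, Q3=9.60; dissipated=2.700
Op 3: GROUND 4: Q4=0; energy lost=1.500
Op 4: CLOSE 3-4: Q_total=9.60, C_total=9.00, V=1.07; Q3=6.40, Q4=3.20; dissipated=2.560
Op 5: CLOSE 3-1: Q_total=12.80, C_total=10.00, V=1.28; Q3=7.68, Q1=5.12; dissipated=0.341
Total dissipated: 16.101 μJ

Answer: 16.10 μJ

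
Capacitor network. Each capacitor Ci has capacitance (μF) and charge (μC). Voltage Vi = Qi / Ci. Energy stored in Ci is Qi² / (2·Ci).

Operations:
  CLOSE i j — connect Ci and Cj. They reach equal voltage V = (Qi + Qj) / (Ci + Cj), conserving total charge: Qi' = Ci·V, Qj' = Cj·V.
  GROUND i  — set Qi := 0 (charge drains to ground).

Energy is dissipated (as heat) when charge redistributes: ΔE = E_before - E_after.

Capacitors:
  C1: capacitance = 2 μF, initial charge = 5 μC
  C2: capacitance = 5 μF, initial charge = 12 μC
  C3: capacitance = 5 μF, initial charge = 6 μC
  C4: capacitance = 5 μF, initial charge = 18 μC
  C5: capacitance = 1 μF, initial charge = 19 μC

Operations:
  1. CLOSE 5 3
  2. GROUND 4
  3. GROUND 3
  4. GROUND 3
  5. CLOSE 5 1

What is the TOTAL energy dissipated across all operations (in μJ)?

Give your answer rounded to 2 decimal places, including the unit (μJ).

Initial: C1(2μF, Q=5μC, V=2.50V), C2(5μF, Q=12μC, V=2.40V), C3(5μF, Q=6μC, V=1.20V), C4(5μF, Q=18μC, V=3.60V), C5(1μF, Q=19μC, V=19.00V)
Op 1: CLOSE 5-3: Q_total=25.00, C_total=6.00, V=4.17; Q5=4.17, Q3=20.83; dissipated=132.017
Op 2: GROUND 4: Q4=0; energy lost=32.400
Op 3: GROUND 3: Q3=0; energy lost=43.403
Op 4: GROUND 3: Q3=0; energy lost=0.000
Op 5: CLOSE 5-1: Q_total=9.17, C_total=3.00, V=3.06; Q5=3.06, Q1=6.11; dissipated=0.926
Total dissipated: 208.745 μJ

Answer: 208.75 μJ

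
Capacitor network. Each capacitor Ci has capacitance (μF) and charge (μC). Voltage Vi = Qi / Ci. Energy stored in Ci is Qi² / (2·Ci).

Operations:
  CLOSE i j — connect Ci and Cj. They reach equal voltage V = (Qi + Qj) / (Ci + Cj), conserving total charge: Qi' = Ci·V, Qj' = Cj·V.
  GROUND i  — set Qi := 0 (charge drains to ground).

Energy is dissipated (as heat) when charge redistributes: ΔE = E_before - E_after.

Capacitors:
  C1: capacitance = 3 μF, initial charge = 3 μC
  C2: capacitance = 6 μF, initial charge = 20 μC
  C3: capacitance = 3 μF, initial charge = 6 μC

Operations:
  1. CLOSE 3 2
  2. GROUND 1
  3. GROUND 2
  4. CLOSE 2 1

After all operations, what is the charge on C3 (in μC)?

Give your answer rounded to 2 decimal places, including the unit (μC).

Initial: C1(3μF, Q=3μC, V=1.00V), C2(6μF, Q=20μC, V=3.33V), C3(3μF, Q=6μC, V=2.00V)
Op 1: CLOSE 3-2: Q_total=26.00, C_total=9.00, V=2.89; Q3=8.67, Q2=17.33; dissipated=1.778
Op 2: GROUND 1: Q1=0; energy lost=1.500
Op 3: GROUND 2: Q2=0; energy lost=25.037
Op 4: CLOSE 2-1: Q_total=0.00, C_total=9.00, V=0.00; Q2=0.00, Q1=0.00; dissipated=0.000
Final charges: Q1=0.00, Q2=0.00, Q3=8.67

Answer: 8.67 μC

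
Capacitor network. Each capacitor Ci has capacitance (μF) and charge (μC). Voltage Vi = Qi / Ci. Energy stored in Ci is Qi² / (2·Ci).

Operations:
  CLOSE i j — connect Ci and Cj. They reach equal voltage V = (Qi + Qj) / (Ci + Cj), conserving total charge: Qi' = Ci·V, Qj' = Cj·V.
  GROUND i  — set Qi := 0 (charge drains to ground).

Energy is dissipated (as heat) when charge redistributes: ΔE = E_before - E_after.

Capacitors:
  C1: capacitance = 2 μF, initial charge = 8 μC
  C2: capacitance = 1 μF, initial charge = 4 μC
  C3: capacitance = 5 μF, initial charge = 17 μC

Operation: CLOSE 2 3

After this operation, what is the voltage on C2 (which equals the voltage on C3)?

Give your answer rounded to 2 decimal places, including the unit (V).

Answer: 3.50 V

Derivation:
Initial: C1(2μF, Q=8μC, V=4.00V), C2(1μF, Q=4μC, V=4.00V), C3(5μF, Q=17μC, V=3.40V)
Op 1: CLOSE 2-3: Q_total=21.00, C_total=6.00, V=3.50; Q2=3.50, Q3=17.50; dissipated=0.150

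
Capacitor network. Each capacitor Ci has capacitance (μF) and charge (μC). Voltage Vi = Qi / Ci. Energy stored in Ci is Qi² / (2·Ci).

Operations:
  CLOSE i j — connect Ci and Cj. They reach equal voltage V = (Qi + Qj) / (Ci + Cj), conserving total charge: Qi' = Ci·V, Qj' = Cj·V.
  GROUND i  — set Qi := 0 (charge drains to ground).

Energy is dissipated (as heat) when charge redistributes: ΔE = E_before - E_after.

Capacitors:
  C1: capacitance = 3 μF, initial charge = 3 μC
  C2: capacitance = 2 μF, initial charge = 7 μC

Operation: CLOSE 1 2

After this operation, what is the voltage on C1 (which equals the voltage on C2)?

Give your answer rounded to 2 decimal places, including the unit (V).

Initial: C1(3μF, Q=3μC, V=1.00V), C2(2μF, Q=7μC, V=3.50V)
Op 1: CLOSE 1-2: Q_total=10.00, C_total=5.00, V=2.00; Q1=6.00, Q2=4.00; dissipated=3.750

Answer: 2.00 V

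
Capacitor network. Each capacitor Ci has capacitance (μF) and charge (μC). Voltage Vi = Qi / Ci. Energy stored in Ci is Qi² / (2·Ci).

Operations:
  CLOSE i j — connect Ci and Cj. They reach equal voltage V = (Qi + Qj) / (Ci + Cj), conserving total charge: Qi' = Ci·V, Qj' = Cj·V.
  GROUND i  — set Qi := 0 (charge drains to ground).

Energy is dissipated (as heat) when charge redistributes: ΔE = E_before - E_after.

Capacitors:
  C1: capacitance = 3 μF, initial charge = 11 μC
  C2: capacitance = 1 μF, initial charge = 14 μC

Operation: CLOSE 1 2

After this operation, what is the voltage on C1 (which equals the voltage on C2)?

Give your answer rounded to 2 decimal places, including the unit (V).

Initial: C1(3μF, Q=11μC, V=3.67V), C2(1μF, Q=14μC, V=14.00V)
Op 1: CLOSE 1-2: Q_total=25.00, C_total=4.00, V=6.25; Q1=18.75, Q2=6.25; dissipated=40.042

Answer: 6.25 V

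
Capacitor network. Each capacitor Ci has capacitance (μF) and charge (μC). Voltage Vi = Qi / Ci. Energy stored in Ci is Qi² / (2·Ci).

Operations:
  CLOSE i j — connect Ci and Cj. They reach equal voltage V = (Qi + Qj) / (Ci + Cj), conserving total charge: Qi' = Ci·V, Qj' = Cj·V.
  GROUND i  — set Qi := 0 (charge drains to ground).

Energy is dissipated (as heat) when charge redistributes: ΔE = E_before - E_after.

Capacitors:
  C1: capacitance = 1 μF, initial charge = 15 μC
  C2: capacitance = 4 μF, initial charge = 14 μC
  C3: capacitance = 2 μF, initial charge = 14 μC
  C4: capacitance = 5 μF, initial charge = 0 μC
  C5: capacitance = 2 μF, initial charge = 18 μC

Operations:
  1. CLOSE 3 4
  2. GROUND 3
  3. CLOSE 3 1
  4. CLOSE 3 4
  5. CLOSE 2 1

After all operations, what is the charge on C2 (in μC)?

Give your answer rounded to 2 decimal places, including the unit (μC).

Answer: 15.20 μC

Derivation:
Initial: C1(1μF, Q=15μC, V=15.00V), C2(4μF, Q=14μC, V=3.50V), C3(2μF, Q=14μC, V=7.00V), C4(5μF, Q=0μC, V=0.00V), C5(2μF, Q=18μC, V=9.00V)
Op 1: CLOSE 3-4: Q_total=14.00, C_total=7.00, V=2.00; Q3=4.00, Q4=10.00; dissipated=35.000
Op 2: GROUND 3: Q3=0; energy lost=4.000
Op 3: CLOSE 3-1: Q_total=15.00, C_total=3.00, V=5.00; Q3=10.00, Q1=5.00; dissipated=75.000
Op 4: CLOSE 3-4: Q_total=20.00, C_total=7.00, V=2.86; Q3=5.71, Q4=14.29; dissipated=6.429
Op 5: CLOSE 2-1: Q_total=19.00, C_total=5.00, V=3.80; Q2=15.20, Q1=3.80; dissipated=0.900
Final charges: Q1=3.80, Q2=15.20, Q3=5.71, Q4=14.29, Q5=18.00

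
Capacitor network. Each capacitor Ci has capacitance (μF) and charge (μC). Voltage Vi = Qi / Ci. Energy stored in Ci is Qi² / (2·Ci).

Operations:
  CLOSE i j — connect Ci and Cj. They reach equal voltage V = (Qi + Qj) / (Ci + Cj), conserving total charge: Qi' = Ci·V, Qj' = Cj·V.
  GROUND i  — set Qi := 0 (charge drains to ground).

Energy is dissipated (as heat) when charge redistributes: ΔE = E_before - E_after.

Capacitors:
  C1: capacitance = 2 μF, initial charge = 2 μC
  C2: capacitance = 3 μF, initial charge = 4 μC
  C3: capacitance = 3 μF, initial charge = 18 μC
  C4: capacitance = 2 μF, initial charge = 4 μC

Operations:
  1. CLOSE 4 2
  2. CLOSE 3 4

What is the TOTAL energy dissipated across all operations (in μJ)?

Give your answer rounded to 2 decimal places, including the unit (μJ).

Initial: C1(2μF, Q=2μC, V=1.00V), C2(3μF, Q=4μC, V=1.33V), C3(3μF, Q=18μC, V=6.00V), C4(2μF, Q=4μC, V=2.00V)
Op 1: CLOSE 4-2: Q_total=8.00, C_total=5.00, V=1.60; Q4=3.20, Q2=4.80; dissipated=0.267
Op 2: CLOSE 3-4: Q_total=21.20, C_total=5.00, V=4.24; Q3=12.72, Q4=8.48; dissipated=11.616
Total dissipated: 11.883 μJ

Answer: 11.88 μJ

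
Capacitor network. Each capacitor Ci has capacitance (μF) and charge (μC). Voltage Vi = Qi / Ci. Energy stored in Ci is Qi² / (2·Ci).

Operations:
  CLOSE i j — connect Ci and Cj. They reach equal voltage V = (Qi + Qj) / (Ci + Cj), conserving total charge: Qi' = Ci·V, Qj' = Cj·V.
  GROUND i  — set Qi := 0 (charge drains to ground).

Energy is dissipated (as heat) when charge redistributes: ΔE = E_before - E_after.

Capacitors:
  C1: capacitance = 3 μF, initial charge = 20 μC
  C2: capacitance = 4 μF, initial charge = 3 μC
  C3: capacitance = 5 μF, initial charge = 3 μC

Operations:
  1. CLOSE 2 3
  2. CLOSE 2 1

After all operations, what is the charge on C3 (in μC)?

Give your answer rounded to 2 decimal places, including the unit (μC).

Answer: 3.33 μC

Derivation:
Initial: C1(3μF, Q=20μC, V=6.67V), C2(4μF, Q=3μC, V=0.75V), C3(5μF, Q=3μC, V=0.60V)
Op 1: CLOSE 2-3: Q_total=6.00, C_total=9.00, V=0.67; Q2=2.67, Q3=3.33; dissipated=0.025
Op 2: CLOSE 2-1: Q_total=22.67, C_total=7.00, V=3.24; Q2=12.95, Q1=9.71; dissipated=30.857
Final charges: Q1=9.71, Q2=12.95, Q3=3.33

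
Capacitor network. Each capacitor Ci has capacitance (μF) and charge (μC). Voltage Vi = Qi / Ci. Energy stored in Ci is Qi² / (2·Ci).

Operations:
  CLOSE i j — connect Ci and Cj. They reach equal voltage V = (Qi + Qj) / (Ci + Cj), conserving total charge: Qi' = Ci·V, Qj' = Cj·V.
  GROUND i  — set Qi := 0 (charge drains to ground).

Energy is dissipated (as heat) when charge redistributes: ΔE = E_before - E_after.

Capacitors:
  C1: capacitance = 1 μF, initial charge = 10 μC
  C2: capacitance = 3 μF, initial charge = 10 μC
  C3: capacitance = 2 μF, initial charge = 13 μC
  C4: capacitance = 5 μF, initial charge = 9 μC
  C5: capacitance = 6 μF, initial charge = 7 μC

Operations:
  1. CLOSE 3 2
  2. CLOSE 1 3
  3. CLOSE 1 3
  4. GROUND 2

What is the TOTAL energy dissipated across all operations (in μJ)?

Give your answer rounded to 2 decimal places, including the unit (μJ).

Answer: 47.48 μJ

Derivation:
Initial: C1(1μF, Q=10μC, V=10.00V), C2(3μF, Q=10μC, V=3.33V), C3(2μF, Q=13μC, V=6.50V), C4(5μF, Q=9μC, V=1.80V), C5(6μF, Q=7μC, V=1.17V)
Op 1: CLOSE 3-2: Q_total=23.00, C_total=5.00, V=4.60; Q3=9.20, Q2=13.80; dissipated=6.017
Op 2: CLOSE 1-3: Q_total=19.20, C_total=3.00, V=6.40; Q1=6.40, Q3=12.80; dissipated=9.720
Op 3: CLOSE 1-3: Q_total=19.20, C_total=3.00, V=6.40; Q1=6.40, Q3=12.80; dissipated=0.000
Op 4: GROUND 2: Q2=0; energy lost=31.740
Total dissipated: 47.477 μJ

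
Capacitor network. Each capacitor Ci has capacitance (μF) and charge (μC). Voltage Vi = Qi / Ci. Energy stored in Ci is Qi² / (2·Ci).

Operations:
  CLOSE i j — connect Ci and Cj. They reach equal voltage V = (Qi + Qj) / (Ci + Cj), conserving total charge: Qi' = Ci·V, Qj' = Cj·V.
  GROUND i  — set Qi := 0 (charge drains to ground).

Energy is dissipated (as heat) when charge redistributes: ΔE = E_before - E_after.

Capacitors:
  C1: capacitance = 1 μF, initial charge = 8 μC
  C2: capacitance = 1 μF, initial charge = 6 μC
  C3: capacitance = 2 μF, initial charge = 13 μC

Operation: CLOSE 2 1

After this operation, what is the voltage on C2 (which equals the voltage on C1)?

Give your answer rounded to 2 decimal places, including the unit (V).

Initial: C1(1μF, Q=8μC, V=8.00V), C2(1μF, Q=6μC, V=6.00V), C3(2μF, Q=13μC, V=6.50V)
Op 1: CLOSE 2-1: Q_total=14.00, C_total=2.00, V=7.00; Q2=7.00, Q1=7.00; dissipated=1.000

Answer: 7.00 V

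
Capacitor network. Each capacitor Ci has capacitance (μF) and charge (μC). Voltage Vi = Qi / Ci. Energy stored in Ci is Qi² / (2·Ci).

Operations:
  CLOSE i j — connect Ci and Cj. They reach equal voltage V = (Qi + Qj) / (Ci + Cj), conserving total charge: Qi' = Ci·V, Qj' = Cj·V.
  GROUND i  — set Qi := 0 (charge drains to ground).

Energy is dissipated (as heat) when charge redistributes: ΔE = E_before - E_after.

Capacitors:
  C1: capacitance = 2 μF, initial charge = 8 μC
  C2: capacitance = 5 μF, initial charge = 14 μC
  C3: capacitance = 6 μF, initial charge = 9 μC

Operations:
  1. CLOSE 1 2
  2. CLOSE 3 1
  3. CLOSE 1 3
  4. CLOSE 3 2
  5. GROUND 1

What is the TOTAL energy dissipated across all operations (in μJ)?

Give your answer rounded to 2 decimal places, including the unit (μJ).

Initial: C1(2μF, Q=8μC, V=4.00V), C2(5μF, Q=14μC, V=2.80V), C3(6μF, Q=9μC, V=1.50V)
Op 1: CLOSE 1-2: Q_total=22.00, C_total=7.00, V=3.14; Q1=6.29, Q2=15.71; dissipated=1.029
Op 2: CLOSE 3-1: Q_total=15.29, C_total=8.00, V=1.91; Q3=11.46, Q1=3.82; dissipated=2.024
Op 3: CLOSE 1-3: Q_total=15.29, C_total=8.00, V=1.91; Q1=3.82, Q3=11.46; dissipated=0.000
Op 4: CLOSE 3-2: Q_total=27.18, C_total=11.00, V=2.47; Q3=14.82, Q2=12.35; dissipated=2.070
Op 5: GROUND 1: Q1=0; energy lost=3.651
Total dissipated: 8.774 μJ

Answer: 8.77 μJ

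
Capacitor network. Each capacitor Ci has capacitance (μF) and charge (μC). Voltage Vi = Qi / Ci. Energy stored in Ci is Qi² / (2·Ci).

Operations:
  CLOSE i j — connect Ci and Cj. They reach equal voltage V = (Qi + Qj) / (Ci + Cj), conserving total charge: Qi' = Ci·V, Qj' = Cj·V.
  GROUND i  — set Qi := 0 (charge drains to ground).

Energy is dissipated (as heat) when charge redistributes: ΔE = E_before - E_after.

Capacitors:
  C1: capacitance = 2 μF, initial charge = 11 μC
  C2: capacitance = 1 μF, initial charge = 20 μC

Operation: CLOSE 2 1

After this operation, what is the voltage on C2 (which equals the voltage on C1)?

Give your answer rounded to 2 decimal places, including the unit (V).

Answer: 10.33 V

Derivation:
Initial: C1(2μF, Q=11μC, V=5.50V), C2(1μF, Q=20μC, V=20.00V)
Op 1: CLOSE 2-1: Q_total=31.00, C_total=3.00, V=10.33; Q2=10.33, Q1=20.67; dissipated=70.083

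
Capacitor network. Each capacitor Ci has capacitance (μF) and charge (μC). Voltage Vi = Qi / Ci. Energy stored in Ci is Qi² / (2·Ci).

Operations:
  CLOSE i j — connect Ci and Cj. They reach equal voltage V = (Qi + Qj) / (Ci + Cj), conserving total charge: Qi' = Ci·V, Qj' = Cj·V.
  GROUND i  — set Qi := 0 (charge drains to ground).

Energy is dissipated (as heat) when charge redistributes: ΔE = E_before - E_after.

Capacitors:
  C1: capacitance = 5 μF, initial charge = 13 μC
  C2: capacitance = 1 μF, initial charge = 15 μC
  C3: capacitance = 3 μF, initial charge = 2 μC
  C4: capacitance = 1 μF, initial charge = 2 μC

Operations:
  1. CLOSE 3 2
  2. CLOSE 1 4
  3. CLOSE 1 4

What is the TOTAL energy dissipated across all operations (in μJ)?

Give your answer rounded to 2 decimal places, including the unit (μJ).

Initial: C1(5μF, Q=13μC, V=2.60V), C2(1μF, Q=15μC, V=15.00V), C3(3μF, Q=2μC, V=0.67V), C4(1μF, Q=2μC, V=2.00V)
Op 1: CLOSE 3-2: Q_total=17.00, C_total=4.00, V=4.25; Q3=12.75, Q2=4.25; dissipated=77.042
Op 2: CLOSE 1-4: Q_total=15.00, C_total=6.00, V=2.50; Q1=12.50, Q4=2.50; dissipated=0.150
Op 3: CLOSE 1-4: Q_total=15.00, C_total=6.00, V=2.50; Q1=12.50, Q4=2.50; dissipated=0.000
Total dissipated: 77.192 μJ

Answer: 77.19 μJ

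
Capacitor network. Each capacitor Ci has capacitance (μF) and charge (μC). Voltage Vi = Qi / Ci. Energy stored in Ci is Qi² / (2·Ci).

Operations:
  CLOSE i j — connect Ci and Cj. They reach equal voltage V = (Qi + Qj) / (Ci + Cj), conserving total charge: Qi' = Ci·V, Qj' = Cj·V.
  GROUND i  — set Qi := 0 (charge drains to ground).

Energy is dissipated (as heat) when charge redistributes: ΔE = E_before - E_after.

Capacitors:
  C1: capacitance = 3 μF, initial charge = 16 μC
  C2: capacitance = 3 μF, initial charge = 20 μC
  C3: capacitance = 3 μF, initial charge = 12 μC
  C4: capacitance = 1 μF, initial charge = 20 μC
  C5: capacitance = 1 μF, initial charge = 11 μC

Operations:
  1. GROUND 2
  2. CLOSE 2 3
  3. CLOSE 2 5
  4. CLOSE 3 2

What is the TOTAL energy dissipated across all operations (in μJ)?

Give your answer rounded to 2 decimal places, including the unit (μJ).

Initial: C1(3μF, Q=16μC, V=5.33V), C2(3μF, Q=20μC, V=6.67V), C3(3μF, Q=12μC, V=4.00V), C4(1μF, Q=20μC, V=20.00V), C5(1μF, Q=11μC, V=11.00V)
Op 1: GROUND 2: Q2=0; energy lost=66.667
Op 2: CLOSE 2-3: Q_total=12.00, C_total=6.00, V=2.00; Q2=6.00, Q3=6.00; dissipated=12.000
Op 3: CLOSE 2-5: Q_total=17.00, C_total=4.00, V=4.25; Q2=12.75, Q5=4.25; dissipated=30.375
Op 4: CLOSE 3-2: Q_total=18.75, C_total=6.00, V=3.12; Q3=9.38, Q2=9.38; dissipated=3.797
Total dissipated: 112.839 μJ

Answer: 112.84 μJ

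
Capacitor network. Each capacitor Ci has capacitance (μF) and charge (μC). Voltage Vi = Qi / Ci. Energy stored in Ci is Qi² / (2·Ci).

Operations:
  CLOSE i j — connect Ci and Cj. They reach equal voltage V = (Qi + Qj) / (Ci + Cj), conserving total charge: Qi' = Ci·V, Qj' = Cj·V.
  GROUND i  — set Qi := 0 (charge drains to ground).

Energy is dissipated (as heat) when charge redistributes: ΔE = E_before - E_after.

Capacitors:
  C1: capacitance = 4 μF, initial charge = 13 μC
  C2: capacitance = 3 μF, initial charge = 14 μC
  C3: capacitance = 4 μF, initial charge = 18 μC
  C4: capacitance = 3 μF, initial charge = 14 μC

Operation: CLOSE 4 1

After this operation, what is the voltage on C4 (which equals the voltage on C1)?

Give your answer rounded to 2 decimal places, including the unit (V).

Initial: C1(4μF, Q=13μC, V=3.25V), C2(3μF, Q=14μC, V=4.67V), C3(4μF, Q=18μC, V=4.50V), C4(3μF, Q=14μC, V=4.67V)
Op 1: CLOSE 4-1: Q_total=27.00, C_total=7.00, V=3.86; Q4=11.57, Q1=15.43; dissipated=1.720

Answer: 3.86 V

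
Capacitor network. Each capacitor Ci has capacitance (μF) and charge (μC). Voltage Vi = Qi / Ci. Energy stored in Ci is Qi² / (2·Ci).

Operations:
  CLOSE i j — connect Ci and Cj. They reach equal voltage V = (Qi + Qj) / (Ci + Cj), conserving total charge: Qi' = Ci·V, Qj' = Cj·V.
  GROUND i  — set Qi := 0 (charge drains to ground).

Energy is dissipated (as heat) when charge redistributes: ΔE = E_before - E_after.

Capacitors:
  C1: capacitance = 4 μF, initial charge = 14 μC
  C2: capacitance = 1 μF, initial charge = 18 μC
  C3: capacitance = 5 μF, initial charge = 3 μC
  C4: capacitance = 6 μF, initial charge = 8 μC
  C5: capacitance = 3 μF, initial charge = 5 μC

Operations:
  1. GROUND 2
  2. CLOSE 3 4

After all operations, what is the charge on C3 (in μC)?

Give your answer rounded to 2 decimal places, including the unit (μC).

Answer: 5.00 μC

Derivation:
Initial: C1(4μF, Q=14μC, V=3.50V), C2(1μF, Q=18μC, V=18.00V), C3(5μF, Q=3μC, V=0.60V), C4(6μF, Q=8μC, V=1.33V), C5(3μF, Q=5μC, V=1.67V)
Op 1: GROUND 2: Q2=0; energy lost=162.000
Op 2: CLOSE 3-4: Q_total=11.00, C_total=11.00, V=1.00; Q3=5.00, Q4=6.00; dissipated=0.733
Final charges: Q1=14.00, Q2=0.00, Q3=5.00, Q4=6.00, Q5=5.00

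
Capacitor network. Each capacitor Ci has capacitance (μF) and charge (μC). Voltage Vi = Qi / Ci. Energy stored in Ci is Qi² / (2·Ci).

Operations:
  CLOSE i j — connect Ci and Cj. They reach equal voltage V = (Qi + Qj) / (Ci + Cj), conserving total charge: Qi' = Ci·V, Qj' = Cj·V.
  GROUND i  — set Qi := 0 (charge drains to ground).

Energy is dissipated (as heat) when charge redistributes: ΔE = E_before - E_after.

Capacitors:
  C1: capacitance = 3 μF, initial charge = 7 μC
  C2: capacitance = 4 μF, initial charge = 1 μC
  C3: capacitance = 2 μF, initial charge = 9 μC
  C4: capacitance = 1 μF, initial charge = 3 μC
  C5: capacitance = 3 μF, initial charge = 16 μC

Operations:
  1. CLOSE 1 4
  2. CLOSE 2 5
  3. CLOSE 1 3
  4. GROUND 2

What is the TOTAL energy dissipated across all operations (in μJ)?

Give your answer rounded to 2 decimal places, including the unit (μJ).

Initial: C1(3μF, Q=7μC, V=2.33V), C2(4μF, Q=1μC, V=0.25V), C3(2μF, Q=9μC, V=4.50V), C4(1μF, Q=3μC, V=3.00V), C5(3μF, Q=16μC, V=5.33V)
Op 1: CLOSE 1-4: Q_total=10.00, C_total=4.00, V=2.50; Q1=7.50, Q4=2.50; dissipated=0.167
Op 2: CLOSE 2-5: Q_total=17.00, C_total=7.00, V=2.43; Q2=9.71, Q5=7.29; dissipated=22.149
Op 3: CLOSE 1-3: Q_total=16.50, C_total=5.00, V=3.30; Q1=9.90, Q3=6.60; dissipated=2.400
Op 4: GROUND 2: Q2=0; energy lost=11.796
Total dissipated: 36.511 μJ

Answer: 36.51 μJ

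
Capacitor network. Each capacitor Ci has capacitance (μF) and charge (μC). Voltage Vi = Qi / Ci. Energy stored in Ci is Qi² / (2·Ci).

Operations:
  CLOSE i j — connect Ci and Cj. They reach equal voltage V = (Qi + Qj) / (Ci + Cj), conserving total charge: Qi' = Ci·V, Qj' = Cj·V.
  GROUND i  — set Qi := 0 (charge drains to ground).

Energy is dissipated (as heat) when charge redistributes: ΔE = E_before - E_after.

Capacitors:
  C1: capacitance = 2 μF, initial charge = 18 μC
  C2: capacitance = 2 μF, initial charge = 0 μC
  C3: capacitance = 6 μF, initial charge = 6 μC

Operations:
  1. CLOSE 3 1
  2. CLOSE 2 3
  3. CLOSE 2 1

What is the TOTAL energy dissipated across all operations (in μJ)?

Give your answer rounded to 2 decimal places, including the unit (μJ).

Initial: C1(2μF, Q=18μC, V=9.00V), C2(2μF, Q=0μC, V=0.00V), C3(6μF, Q=6μC, V=1.00V)
Op 1: CLOSE 3-1: Q_total=24.00, C_total=8.00, V=3.00; Q3=18.00, Q1=6.00; dissipated=48.000
Op 2: CLOSE 2-3: Q_total=18.00, C_total=8.00, V=2.25; Q2=4.50, Q3=13.50; dissipated=6.750
Op 3: CLOSE 2-1: Q_total=10.50, C_total=4.00, V=2.62; Q2=5.25, Q1=5.25; dissipated=0.281
Total dissipated: 55.031 μJ

Answer: 55.03 μJ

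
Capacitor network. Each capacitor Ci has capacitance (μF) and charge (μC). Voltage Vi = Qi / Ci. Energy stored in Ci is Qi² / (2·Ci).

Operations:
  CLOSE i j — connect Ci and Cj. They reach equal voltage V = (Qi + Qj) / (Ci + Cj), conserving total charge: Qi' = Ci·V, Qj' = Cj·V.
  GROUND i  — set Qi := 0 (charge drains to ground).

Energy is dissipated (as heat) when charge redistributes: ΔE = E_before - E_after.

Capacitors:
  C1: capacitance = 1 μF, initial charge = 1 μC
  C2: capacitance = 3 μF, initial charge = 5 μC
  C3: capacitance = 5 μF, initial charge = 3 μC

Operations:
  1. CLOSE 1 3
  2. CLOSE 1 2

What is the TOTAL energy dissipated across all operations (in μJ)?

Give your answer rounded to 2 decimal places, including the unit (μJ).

Initial: C1(1μF, Q=1μC, V=1.00V), C2(3μF, Q=5μC, V=1.67V), C3(5μF, Q=3μC, V=0.60V)
Op 1: CLOSE 1-3: Q_total=4.00, C_total=6.00, V=0.67; Q1=0.67, Q3=3.33; dissipated=0.067
Op 2: CLOSE 1-2: Q_total=5.67, C_total=4.00, V=1.42; Q1=1.42, Q2=4.25; dissipated=0.375
Total dissipated: 0.442 μJ

Answer: 0.44 μJ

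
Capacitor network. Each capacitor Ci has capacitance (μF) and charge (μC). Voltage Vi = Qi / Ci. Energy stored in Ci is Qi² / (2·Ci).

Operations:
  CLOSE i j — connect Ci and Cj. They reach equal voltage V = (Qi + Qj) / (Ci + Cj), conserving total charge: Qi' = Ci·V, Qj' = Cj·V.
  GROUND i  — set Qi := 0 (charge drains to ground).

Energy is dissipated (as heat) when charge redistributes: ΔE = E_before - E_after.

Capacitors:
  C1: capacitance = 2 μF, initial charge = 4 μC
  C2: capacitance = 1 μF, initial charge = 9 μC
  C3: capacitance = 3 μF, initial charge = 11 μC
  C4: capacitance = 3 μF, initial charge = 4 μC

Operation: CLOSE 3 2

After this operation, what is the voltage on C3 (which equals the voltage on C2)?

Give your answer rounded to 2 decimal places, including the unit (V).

Initial: C1(2μF, Q=4μC, V=2.00V), C2(1μF, Q=9μC, V=9.00V), C3(3μF, Q=11μC, V=3.67V), C4(3μF, Q=4μC, V=1.33V)
Op 1: CLOSE 3-2: Q_total=20.00, C_total=4.00, V=5.00; Q3=15.00, Q2=5.00; dissipated=10.667

Answer: 5.00 V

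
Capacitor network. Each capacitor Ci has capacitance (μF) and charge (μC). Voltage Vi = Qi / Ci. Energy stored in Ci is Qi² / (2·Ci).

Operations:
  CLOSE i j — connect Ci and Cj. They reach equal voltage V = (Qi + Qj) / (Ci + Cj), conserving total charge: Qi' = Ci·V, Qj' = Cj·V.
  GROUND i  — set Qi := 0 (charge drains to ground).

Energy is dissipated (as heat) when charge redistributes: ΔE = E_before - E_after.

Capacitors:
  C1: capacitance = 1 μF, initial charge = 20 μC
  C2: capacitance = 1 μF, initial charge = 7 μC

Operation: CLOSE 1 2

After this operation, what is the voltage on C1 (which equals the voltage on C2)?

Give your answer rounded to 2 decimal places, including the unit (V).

Answer: 13.50 V

Derivation:
Initial: C1(1μF, Q=20μC, V=20.00V), C2(1μF, Q=7μC, V=7.00V)
Op 1: CLOSE 1-2: Q_total=27.00, C_total=2.00, V=13.50; Q1=13.50, Q2=13.50; dissipated=42.250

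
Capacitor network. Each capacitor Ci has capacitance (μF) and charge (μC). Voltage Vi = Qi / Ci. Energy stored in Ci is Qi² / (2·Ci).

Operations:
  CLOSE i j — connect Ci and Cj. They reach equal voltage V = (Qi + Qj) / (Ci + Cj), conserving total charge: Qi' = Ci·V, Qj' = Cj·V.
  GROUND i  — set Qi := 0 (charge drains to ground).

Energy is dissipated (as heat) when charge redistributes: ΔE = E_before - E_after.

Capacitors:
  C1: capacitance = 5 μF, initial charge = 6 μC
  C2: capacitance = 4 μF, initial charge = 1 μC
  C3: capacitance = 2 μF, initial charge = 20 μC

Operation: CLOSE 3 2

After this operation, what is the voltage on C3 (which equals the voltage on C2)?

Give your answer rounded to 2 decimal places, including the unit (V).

Answer: 3.50 V

Derivation:
Initial: C1(5μF, Q=6μC, V=1.20V), C2(4μF, Q=1μC, V=0.25V), C3(2μF, Q=20μC, V=10.00V)
Op 1: CLOSE 3-2: Q_total=21.00, C_total=6.00, V=3.50; Q3=7.00, Q2=14.00; dissipated=63.375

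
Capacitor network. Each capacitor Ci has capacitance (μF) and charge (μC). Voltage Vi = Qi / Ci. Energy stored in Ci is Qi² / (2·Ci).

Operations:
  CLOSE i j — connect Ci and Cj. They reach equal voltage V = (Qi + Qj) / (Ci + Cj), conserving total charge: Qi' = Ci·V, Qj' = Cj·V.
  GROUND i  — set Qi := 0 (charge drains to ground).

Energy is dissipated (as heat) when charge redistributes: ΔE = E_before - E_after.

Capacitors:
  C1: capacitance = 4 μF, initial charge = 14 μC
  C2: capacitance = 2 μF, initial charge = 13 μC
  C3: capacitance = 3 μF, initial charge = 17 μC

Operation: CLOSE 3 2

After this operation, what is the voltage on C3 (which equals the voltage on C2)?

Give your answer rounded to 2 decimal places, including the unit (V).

Initial: C1(4μF, Q=14μC, V=3.50V), C2(2μF, Q=13μC, V=6.50V), C3(3μF, Q=17μC, V=5.67V)
Op 1: CLOSE 3-2: Q_total=30.00, C_total=5.00, V=6.00; Q3=18.00, Q2=12.00; dissipated=0.417

Answer: 6.00 V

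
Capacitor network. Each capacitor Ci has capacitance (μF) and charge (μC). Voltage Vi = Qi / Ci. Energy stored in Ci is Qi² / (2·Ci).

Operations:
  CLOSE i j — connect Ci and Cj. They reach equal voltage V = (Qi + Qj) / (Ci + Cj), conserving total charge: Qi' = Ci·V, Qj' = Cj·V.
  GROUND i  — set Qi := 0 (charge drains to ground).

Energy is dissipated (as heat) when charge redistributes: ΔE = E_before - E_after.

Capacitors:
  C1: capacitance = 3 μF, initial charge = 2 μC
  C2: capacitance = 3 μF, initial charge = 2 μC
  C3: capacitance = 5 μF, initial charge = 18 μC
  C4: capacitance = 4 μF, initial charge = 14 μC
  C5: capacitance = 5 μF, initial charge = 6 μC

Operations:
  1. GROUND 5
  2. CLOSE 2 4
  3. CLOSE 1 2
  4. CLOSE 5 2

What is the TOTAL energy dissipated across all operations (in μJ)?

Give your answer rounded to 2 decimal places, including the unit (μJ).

Answer: 14.49 μJ

Derivation:
Initial: C1(3μF, Q=2μC, V=0.67V), C2(3μF, Q=2μC, V=0.67V), C3(5μF, Q=18μC, V=3.60V), C4(4μF, Q=14μC, V=3.50V), C5(5μF, Q=6μC, V=1.20V)
Op 1: GROUND 5: Q5=0; energy lost=3.600
Op 2: CLOSE 2-4: Q_total=16.00, C_total=7.00, V=2.29; Q2=6.86, Q4=9.14; dissipated=6.881
Op 3: CLOSE 1-2: Q_total=8.86, C_total=6.00, V=1.48; Q1=4.43, Q2=4.43; dissipated=1.966
Op 4: CLOSE 5-2: Q_total=4.43, C_total=8.00, V=0.55; Q5=2.77, Q2=1.66; dissipated=2.043
Total dissipated: 14.490 μJ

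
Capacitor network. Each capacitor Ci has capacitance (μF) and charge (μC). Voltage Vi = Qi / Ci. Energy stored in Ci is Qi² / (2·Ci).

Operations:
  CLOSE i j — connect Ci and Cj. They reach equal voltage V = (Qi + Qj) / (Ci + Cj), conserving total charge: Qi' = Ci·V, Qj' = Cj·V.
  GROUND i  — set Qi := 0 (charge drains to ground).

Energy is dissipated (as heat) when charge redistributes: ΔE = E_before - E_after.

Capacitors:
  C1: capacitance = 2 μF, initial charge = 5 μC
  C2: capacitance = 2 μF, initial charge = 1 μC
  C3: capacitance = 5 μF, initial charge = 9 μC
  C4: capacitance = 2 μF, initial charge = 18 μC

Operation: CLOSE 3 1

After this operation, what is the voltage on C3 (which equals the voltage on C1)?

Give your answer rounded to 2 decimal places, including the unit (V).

Initial: C1(2μF, Q=5μC, V=2.50V), C2(2μF, Q=1μC, V=0.50V), C3(5μF, Q=9μC, V=1.80V), C4(2μF, Q=18μC, V=9.00V)
Op 1: CLOSE 3-1: Q_total=14.00, C_total=7.00, V=2.00; Q3=10.00, Q1=4.00; dissipated=0.350

Answer: 2.00 V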